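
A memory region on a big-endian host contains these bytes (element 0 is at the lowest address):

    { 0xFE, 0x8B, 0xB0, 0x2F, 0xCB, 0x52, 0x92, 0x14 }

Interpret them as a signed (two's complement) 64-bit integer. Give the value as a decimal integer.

Big-endian: lowest address holds the most-significant byte.
The bytes are already most-significant first: 0xFE8BB02FCB529214.
Top bit is set, so as a signed 64-bit value this is 0xFE8BB02FCB529214 − 2^64 = -104796446991937004.

-104796446991937004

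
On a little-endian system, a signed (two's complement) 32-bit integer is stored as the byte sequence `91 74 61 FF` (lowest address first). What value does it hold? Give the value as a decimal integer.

-10390383

Little-endian: lowest address holds the least-significant byte.
Reassemble most-significant byte first: FF 61 74 91 → 0xFF617491.
Top bit is set, so as a signed 32-bit value this is 0xFF617491 − 2^32 = -10390383.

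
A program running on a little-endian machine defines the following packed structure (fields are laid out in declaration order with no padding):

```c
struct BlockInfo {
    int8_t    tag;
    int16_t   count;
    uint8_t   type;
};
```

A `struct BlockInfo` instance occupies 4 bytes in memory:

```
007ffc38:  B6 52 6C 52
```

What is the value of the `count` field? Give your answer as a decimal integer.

`count` follows `tag` (1 byte), so it starts at byte offset 1 and occupies 2 bytes.
Bytes at offsets 1..2: 52 6C.
Little-endian stores the least-significant byte at the lowest address.
Reassemble most-significant byte first: 6C 52 → 0x6C52.
0x6C52 = 27730.

27730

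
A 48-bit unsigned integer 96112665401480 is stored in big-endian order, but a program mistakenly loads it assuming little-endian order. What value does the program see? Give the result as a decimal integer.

96112665401480 in 48-bit hexadecimal is 0x5769F9479888.
Stored big-endian, the bytes at ascending addresses are 57 69 F9 47 98 88.
Read back as little-endian, the first byte is least significant, giving 0x889847F96957.
0x889847F96957 = 150187623934295.

150187623934295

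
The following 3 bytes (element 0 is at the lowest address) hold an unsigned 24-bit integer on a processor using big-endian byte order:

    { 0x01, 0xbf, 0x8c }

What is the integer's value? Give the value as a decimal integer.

114572

In big-endian order the high byte comes first in memory.
The bytes are already most-significant first: 0x01BF8C.
0x01BF8C = 114572.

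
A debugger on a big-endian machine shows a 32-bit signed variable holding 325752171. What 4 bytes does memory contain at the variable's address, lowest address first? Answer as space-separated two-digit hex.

13 6A 95 6B

325752171 in hexadecimal, padded to 32 bits, is 0x136A956B.
Split into bytes (most-significant first): 13 6A 95 6B.
In big-endian order the high byte comes first in memory.
So the memory order matches the most-significant-first order: 13 6A 95 6B.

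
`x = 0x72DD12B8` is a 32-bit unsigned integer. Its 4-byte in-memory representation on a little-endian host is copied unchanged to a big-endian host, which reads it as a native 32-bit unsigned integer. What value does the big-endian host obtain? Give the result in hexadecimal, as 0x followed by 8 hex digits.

0xB812DD72

Stored little-endian, the bytes at ascending addresses are B8 12 DD 72.
Read back as big-endian, the last byte is least significant, giving 0xB812DD72.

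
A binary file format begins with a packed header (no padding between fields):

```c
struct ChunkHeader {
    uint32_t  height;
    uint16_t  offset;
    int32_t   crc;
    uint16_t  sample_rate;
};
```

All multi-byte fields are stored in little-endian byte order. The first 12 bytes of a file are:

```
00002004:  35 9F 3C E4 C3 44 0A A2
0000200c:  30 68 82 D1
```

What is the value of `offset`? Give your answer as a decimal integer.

17603

`offset` follows `height` (4 bytes), so it starts at byte offset 4 and occupies 2 bytes.
Bytes at offsets 4..5: C3 44.
In little-endian order the low byte comes first in memory.
Reassemble most-significant byte first: 44 C3 → 0x44C3.
0x44C3 = 17603.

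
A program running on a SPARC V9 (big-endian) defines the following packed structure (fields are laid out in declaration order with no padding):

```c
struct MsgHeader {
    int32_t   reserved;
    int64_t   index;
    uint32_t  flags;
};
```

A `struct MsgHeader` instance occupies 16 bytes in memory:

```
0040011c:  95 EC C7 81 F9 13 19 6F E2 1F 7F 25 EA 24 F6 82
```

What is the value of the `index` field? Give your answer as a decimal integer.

-499027165382213851

`index` follows `reserved` (4 bytes), so it starts at byte offset 4 and occupies 8 bytes.
Bytes at offsets 4..11: F9 13 19 6F E2 1F 7F 25.
Big-endian: lowest address holds the most-significant byte.
The bytes are already most-significant first: 0xF913196FE21F7F25.
Top bit is set, so as a signed 64-bit value this is 0xF913196FE21F7F25 − 2^64 = -499027165382213851.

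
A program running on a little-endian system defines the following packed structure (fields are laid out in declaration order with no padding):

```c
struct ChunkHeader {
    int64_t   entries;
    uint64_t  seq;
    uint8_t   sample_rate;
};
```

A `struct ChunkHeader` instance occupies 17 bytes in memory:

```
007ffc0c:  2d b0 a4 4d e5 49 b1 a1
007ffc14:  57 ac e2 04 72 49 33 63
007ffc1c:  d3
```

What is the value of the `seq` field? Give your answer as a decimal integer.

7148137787624172631

`seq` follows `entries` (8 bytes), so it starts at byte offset 8 and occupies 8 bytes.
Bytes at offsets 8..15: 57 AC E2 04 72 49 33 63.
Little-endian stores the least-significant byte at the lowest address.
Reassemble most-significant byte first: 63 33 49 72 04 E2 AC 57 → 0x6333497204E2AC57.
0x6333497204E2AC57 = 7148137787624172631.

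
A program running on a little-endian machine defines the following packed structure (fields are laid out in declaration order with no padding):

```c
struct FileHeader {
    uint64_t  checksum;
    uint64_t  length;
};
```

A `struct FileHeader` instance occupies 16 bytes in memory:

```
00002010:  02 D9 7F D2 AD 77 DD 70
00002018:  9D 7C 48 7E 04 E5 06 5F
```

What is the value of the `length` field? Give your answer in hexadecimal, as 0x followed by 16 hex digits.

`length` follows `checksum` (8 bytes), so it starts at byte offset 8 and occupies 8 bytes.
Bytes at offsets 8..15: 9D 7C 48 7E 04 E5 06 5F.
Little-endian stores the least-significant byte at the lowest address.
Reassemble most-significant byte first: 5F 06 E5 04 7E 48 7C 9D → 0x5F06E5047E487C9D.

0x5F06E5047E487C9D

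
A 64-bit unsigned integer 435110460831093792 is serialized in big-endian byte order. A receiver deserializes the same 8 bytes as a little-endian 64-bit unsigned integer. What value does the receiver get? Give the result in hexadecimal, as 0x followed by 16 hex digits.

435110460831093792 in 64-bit hexadecimal is 0x0609D2A8A7E4D420.
Stored big-endian, the bytes at ascending addresses are 06 09 D2 A8 A7 E4 D4 20.
Read back as little-endian, the first byte is least significant, giving 0x20D4E4A7A8D20906.

0x20D4E4A7A8D20906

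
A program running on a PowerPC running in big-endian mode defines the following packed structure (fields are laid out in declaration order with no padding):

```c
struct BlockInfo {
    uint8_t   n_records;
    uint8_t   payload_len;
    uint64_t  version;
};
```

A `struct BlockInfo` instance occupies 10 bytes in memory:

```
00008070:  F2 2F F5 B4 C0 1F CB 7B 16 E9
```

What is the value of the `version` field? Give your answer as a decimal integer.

`version` follows `n_records` (1 B), `payload_len` (1 B), so it starts at offset 1 + 1 = 2 and occupies 8 bytes.
Bytes at offsets 2..9: F5 B4 C0 1F CB 7B 16 E9.
Big-endian: lowest address holds the most-significant byte.
The bytes are already most-significant first: 0xF5B4C01FCB7B16E9.
0xF5B4C01FCB7B16E9 = 17704987277890623209.

17704987277890623209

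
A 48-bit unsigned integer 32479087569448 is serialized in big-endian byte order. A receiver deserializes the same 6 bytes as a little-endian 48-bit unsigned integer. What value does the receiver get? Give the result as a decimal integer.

32479087569448 in 48-bit hexadecimal is 0x1D8A207A2A28.
Stored big-endian, the bytes at ascending addresses are 1D 8A 20 7A 2A 28.
Read back as little-endian, the first byte is least significant, giving 0x282A7A208A1D.
0x282A7A208A1D = 44162902690333.

44162902690333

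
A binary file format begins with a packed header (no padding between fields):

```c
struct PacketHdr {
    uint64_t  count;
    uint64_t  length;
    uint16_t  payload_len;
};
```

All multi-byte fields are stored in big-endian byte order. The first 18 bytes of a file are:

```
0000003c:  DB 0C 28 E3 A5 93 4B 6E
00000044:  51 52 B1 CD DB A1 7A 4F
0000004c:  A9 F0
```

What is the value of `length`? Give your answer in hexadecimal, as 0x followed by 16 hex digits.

0x5152B1CDDBA17A4F

`length` follows `count` (8 bytes), so it starts at byte offset 8 and occupies 8 bytes.
Bytes at offsets 8..15: 51 52 B1 CD DB A1 7A 4F.
Big-endian stores the most-significant byte at the lowest address.
The bytes are already most-significant first: 0x5152B1CDDBA17A4F.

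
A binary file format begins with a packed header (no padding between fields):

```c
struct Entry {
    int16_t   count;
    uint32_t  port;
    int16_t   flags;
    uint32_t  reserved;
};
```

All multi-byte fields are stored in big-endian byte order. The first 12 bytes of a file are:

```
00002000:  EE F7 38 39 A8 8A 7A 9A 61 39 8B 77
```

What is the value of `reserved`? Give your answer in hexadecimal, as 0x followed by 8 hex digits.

`reserved` follows `count` (2 B), `port` (4 B), `flags` (2 B), so it starts at offset 2 + 4 + 2 = 8 and occupies 4 bytes.
Bytes at offsets 8..11: 61 39 8B 77.
Big-endian: lowest address holds the most-significant byte.
The bytes are already most-significant first: 0x61398B77.

0x61398B77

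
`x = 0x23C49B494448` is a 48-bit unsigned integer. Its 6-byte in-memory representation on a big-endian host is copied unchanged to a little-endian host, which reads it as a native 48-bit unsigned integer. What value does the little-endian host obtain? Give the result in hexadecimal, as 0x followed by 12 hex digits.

Stored big-endian, the bytes at ascending addresses are 23 C4 9B 49 44 48.
Read back as little-endian, the first byte is least significant, giving 0x4844499BC423.

0x4844499BC423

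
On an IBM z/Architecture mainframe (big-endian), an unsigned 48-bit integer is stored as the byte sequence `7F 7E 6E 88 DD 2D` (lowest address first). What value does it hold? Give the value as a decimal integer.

Big-endian: lowest address holds the most-significant byte.
The bytes are already most-significant first: 0x7F7E6E88DD2D.
0x7F7E6E88DD2D = 140180997070125.

140180997070125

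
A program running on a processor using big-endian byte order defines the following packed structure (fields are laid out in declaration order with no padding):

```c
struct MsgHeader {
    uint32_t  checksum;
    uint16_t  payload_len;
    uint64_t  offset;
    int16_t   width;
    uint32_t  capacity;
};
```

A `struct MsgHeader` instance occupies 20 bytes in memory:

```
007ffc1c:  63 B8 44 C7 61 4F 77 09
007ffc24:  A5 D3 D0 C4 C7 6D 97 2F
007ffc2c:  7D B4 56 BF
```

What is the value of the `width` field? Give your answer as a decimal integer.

-26833

`width` follows `checksum` (4 B), `payload_len` (2 B), `offset` (8 B), so it starts at offset 4 + 2 + 8 = 14 and occupies 2 bytes.
Bytes at offsets 14..15: 97 2F.
In big-endian order the high byte comes first in memory.
The bytes are already most-significant first: 0x972F.
Top bit is set, so as a signed 16-bit value this is 0x972F − 2^16 = -26833.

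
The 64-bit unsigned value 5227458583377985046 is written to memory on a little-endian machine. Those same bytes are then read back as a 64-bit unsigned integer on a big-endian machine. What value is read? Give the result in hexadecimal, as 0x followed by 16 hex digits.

0x16BE4FA4E2A98B48

5227458583377985046 in 64-bit hexadecimal is 0x488BA9E2A44FBE16.
Stored little-endian, the bytes at ascending addresses are 16 BE 4F A4 E2 A9 8B 48.
Read back as big-endian, the last byte is least significant, giving 0x16BE4FA4E2A98B48.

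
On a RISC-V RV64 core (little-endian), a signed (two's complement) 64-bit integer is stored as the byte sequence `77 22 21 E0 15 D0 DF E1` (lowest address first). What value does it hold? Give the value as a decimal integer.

-2170787702996131209

In little-endian order the low byte comes first in memory.
Reassemble most-significant byte first: E1 DF D0 15 E0 21 22 77 → 0xE1DFD015E0212277.
Top bit is set, so as a signed 64-bit value this is 0xE1DFD015E0212277 − 2^64 = -2170787702996131209.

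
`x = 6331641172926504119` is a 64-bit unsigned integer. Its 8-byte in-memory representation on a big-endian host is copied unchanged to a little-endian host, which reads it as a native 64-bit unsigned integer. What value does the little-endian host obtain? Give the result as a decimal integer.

6331641172926504119 in 64-bit hexadecimal is 0x57DE8219AD859CB7.
Stored big-endian, the bytes at ascending addresses are 57 DE 82 19 AD 85 9C B7.
Read back as little-endian, the first byte is least significant, giving 0xB79C85AD1982DE57.
0xB79C85AD1982DE57 = 13230596783811518039.

13230596783811518039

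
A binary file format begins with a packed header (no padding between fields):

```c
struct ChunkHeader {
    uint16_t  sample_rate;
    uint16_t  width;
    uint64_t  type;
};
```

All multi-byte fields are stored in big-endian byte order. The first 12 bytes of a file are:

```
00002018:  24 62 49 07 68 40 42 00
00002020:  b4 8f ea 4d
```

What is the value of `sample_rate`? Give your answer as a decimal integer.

9314

`sample_rate` is the first field, at byte offset 0, occupying 2 bytes.
Bytes at offsets 0..1: 24 62.
Big-endian: lowest address holds the most-significant byte.
The bytes are already most-significant first: 0x2462.
0x2462 = 9314.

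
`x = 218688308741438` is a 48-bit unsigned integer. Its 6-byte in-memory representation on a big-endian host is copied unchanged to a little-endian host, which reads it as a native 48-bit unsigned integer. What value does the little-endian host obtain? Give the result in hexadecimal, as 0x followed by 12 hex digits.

0x3E85F556E5C6

218688308741438 in 48-bit hexadecimal is 0xC6E556F5853E.
Stored big-endian, the bytes at ascending addresses are C6 E5 56 F5 85 3E.
Read back as little-endian, the first byte is least significant, giving 0x3E85F556E5C6.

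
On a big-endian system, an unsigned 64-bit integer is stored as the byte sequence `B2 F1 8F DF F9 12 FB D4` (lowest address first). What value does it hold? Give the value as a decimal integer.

12894245400257690580

In big-endian order the high byte comes first in memory.
The bytes are already most-significant first: 0xB2F18FDFF912FBD4.
0xB2F18FDFF912FBD4 = 12894245400257690580.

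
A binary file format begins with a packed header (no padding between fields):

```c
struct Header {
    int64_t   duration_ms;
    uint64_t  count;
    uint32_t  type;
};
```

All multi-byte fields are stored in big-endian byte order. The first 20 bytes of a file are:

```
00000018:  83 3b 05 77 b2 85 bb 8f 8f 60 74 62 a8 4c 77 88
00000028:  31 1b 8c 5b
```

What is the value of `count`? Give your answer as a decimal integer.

`count` follows `duration_ms` (8 bytes), so it starts at byte offset 8 and occupies 8 bytes.
Bytes at offsets 8..15: 8F 60 74 62 A8 4C 77 88.
Big-endian stores the most-significant byte at the lowest address.
The bytes are already most-significant first: 0x8F607462A84C7788.
0x8F607462A84C7788 = 10331385512267118472.

10331385512267118472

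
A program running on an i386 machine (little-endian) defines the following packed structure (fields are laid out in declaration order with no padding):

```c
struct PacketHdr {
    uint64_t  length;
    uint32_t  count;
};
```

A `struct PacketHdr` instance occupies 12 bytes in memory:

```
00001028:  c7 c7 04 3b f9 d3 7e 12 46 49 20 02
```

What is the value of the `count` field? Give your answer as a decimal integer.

35670342

`count` follows `length` (8 bytes), so it starts at byte offset 8 and occupies 4 bytes.
Bytes at offsets 8..11: 46 49 20 02.
Little-endian stores the least-significant byte at the lowest address.
Reassemble most-significant byte first: 02 20 49 46 → 0x02204946.
0x02204946 = 35670342.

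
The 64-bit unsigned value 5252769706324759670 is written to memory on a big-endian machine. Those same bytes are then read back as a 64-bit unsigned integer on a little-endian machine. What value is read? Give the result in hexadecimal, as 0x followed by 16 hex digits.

0x76946BB03796E548

5252769706324759670 in 64-bit hexadecimal is 0x48E59637B06B9476.
Stored big-endian, the bytes at ascending addresses are 48 E5 96 37 B0 6B 94 76.
Read back as little-endian, the first byte is least significant, giving 0x76946BB03796E548.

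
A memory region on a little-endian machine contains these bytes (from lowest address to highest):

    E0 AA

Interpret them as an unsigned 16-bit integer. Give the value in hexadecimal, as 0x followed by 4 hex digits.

0xAAE0

In little-endian order the low byte comes first in memory.
Reassemble most-significant byte first: AA E0 → 0xAAE0.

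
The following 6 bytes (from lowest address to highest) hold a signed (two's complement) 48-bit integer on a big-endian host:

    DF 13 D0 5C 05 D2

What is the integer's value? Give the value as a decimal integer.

-36198783646254

Big-endian: lowest address holds the most-significant byte.
The bytes are already most-significant first: 0xDF13D05C05D2.
Top bit is set, so as a signed 48-bit value this is 0xDF13D05C05D2 − 2^48 = -36198783646254.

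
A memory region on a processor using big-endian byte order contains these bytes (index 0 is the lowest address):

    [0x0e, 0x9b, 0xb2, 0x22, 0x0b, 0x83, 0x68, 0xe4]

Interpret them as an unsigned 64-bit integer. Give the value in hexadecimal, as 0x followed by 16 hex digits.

Big-endian: lowest address holds the most-significant byte.
The bytes are already most-significant first: 0x0E9BB2220B8368E4.

0x0E9BB2220B8368E4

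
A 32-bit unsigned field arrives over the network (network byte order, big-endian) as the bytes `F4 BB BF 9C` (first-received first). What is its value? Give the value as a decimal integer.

In big-endian order the high byte comes first in memory.
The bytes are already most-significant first: 0xF4BBBF9C.
0xF4BBBF9C = 4105944988.

4105944988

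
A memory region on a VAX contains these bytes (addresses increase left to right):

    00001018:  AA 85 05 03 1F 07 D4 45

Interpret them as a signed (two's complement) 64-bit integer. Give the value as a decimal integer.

5031654513455760810

Little-endian stores the least-significant byte at the lowest address.
Reassemble most-significant byte first: 45 D4 07 1F 03 05 85 AA → 0x45D4071F030585AA.
0x45D4071F030585AA = 5031654513455760810.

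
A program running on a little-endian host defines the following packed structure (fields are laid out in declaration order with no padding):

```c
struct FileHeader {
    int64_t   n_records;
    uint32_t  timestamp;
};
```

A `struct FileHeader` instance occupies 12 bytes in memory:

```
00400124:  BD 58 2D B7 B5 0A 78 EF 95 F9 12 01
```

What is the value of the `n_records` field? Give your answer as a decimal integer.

-1191190325860935491

`n_records` is the first field, at byte offset 0, occupying 8 bytes.
Bytes at offsets 0..7: BD 58 2D B7 B5 0A 78 EF.
In little-endian order the low byte comes first in memory.
Reassemble most-significant byte first: EF 78 0A B5 B7 2D 58 BD → 0xEF780AB5B72D58BD.
Top bit is set, so as a signed 64-bit value this is 0xEF780AB5B72D58BD − 2^64 = -1191190325860935491.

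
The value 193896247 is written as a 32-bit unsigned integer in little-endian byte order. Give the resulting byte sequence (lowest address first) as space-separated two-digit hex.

193896247 in hexadecimal, padded to 32 bits, is 0x0B8E9F37.
Split into bytes (most-significant first): 0B 8E 9F 37.
Little-endian: lowest address holds the least-significant byte.
So at ascending addresses the bytes are 37 9F 8E 0B.

37 9F 8E 0B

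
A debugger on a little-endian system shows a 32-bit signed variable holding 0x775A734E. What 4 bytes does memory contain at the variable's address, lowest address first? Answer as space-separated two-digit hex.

Split into bytes (most-significant first): 77 5A 73 4E.
In little-endian order the low byte comes first in memory.
So at ascending addresses the bytes are 4E 73 5A 77.

4E 73 5A 77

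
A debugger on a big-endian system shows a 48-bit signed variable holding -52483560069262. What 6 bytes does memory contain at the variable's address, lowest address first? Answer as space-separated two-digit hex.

D0 44 38 0B A7 72

Two's complement of -52483560069262 in 48 bits: 52483560069262 = 0x2FBBC7F4588E; invert → 0xD044380BA771; add 1 → 0xD044380BA772.
Split into bytes (most-significant first): D0 44 38 0B A7 72.
Big-endian: lowest address holds the most-significant byte.
So the memory order matches the most-significant-first order: D0 44 38 0B A7 72.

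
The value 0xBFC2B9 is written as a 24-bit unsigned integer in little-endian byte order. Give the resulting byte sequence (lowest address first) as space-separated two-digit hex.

Split into bytes (most-significant first): BF C2 B9.
Little-endian stores the least-significant byte at the lowest address.
So at ascending addresses the bytes are B9 C2 BF.

B9 C2 BF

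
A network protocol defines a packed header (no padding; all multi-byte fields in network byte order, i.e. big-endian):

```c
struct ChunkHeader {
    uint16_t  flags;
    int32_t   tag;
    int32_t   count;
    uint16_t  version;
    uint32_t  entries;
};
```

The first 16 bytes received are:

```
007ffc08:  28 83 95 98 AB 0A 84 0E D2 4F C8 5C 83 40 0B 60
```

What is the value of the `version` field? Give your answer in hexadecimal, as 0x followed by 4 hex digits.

0xC85C

`version` follows `flags` (2 B), `tag` (4 B), `count` (4 B), so it starts at offset 2 + 4 + 4 = 10 and occupies 2 bytes.
Bytes at offsets 10..11: C8 5C.
In big-endian order the high byte comes first in memory.
The bytes are already most-significant first: 0xC85C.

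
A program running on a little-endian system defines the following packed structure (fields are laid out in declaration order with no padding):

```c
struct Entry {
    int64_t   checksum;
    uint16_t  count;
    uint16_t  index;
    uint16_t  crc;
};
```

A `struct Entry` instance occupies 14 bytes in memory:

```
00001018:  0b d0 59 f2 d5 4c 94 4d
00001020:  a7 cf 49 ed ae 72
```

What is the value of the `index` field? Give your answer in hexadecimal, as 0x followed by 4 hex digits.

`index` follows `checksum` (8 B), `count` (2 B), so it starts at offset 8 + 2 = 10 and occupies 2 bytes.
Bytes at offsets 10..11: 49 ED.
Little-endian: lowest address holds the least-significant byte.
Reassemble most-significant byte first: ED 49 → 0xED49.

0xED49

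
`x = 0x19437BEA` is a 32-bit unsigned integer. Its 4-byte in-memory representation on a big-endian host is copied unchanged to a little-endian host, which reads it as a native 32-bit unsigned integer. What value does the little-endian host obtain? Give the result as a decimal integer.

Stored big-endian, the bytes at ascending addresses are 19 43 7B EA.
Read back as little-endian, the first byte is least significant, giving 0xEA7B4319.
0xEA7B4319 = 3933946649.

3933946649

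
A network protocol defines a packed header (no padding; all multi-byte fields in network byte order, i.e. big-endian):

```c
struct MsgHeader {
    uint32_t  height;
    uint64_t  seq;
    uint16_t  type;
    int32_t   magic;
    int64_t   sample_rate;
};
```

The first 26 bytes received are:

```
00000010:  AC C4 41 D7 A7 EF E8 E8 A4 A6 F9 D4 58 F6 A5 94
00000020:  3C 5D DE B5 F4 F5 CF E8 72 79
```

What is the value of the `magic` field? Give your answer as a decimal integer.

-1517011875

`magic` follows `height` (4 B), `seq` (8 B), `type` (2 B), so it starts at offset 4 + 8 + 2 = 14 and occupies 4 bytes.
Bytes at offsets 14..17: A5 94 3C 5D.
In big-endian order the high byte comes first in memory.
The bytes are already most-significant first: 0xA5943C5D.
Top bit is set, so as a signed 32-bit value this is 0xA5943C5D − 2^32 = -1517011875.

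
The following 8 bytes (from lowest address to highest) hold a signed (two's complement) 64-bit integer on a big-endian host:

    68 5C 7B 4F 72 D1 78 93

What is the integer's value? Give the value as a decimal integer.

Big-endian stores the most-significant byte at the lowest address.
The bytes are already most-significant first: 0x685C7B4F72D17893.
0x685C7B4F72D17893 = 7520021058960849043.

7520021058960849043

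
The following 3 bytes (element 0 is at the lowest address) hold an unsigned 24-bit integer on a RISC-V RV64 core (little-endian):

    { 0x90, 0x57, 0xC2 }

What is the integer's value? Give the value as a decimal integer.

12736400

Little-endian: lowest address holds the least-significant byte.
Reassemble most-significant byte first: C2 57 90 → 0xC25790.
0xC25790 = 12736400.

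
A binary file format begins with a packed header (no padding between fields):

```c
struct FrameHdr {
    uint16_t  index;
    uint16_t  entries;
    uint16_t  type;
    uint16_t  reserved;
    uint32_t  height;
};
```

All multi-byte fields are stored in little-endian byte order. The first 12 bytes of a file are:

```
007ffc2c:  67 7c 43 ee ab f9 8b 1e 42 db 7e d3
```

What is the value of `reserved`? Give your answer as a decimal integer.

`reserved` follows `index` (2 B), `entries` (2 B), `type` (2 B), so it starts at offset 2 + 2 + 2 = 6 and occupies 2 bytes.
Bytes at offsets 6..7: 8B 1E.
In little-endian order the low byte comes first in memory.
Reassemble most-significant byte first: 1E 8B → 0x1E8B.
0x1E8B = 7819.

7819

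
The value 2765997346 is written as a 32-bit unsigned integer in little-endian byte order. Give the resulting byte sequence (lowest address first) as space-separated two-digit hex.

22 C5 DD A4

2765997346 in hexadecimal, padded to 32 bits, is 0xA4DDC522.
Split into bytes (most-significant first): A4 DD C5 22.
Little-endian: lowest address holds the least-significant byte.
So at ascending addresses the bytes are 22 C5 DD A4.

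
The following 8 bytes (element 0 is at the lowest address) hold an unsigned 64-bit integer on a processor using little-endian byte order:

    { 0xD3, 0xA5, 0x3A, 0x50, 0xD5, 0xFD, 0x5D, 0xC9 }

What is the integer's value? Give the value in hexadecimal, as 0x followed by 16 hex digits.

Little-endian stores the least-significant byte at the lowest address.
Reassemble most-significant byte first: C9 5D FD D5 50 3A A5 D3 → 0xC95DFDD5503AA5D3.

0xC95DFDD5503AA5D3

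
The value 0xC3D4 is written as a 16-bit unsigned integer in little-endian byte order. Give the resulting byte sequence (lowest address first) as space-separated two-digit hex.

D4 C3

Split into bytes (most-significant first): C3 D4.
Little-endian stores the least-significant byte at the lowest address.
So at ascending addresses the bytes are D4 C3.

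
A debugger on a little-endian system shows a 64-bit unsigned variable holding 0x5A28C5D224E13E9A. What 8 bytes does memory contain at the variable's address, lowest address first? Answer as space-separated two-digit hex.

Split into bytes (most-significant first): 5A 28 C5 D2 24 E1 3E 9A.
In little-endian order the low byte comes first in memory.
So at ascending addresses the bytes are 9A 3E E1 24 D2 C5 28 5A.

9A 3E E1 24 D2 C5 28 5A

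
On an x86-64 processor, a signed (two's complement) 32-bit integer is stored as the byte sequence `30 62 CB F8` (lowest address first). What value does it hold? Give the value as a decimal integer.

Little-endian: lowest address holds the least-significant byte.
Reassemble most-significant byte first: F8 CB 62 30 → 0xF8CB6230.
Top bit is set, so as a signed 32-bit value this is 0xF8CB6230 − 2^32 = -120888784.

-120888784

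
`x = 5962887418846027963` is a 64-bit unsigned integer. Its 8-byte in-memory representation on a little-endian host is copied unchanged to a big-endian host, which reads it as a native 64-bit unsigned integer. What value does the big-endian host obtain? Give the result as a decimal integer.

5962887418846027963 in 64-bit hexadecimal is 0x52C06E83C3F6A0BB.
Stored little-endian, the bytes at ascending addresses are BB A0 F6 C3 83 6E C0 52.
Read back as big-endian, the last byte is least significant, giving 0xBBA0F6C3836EC052.
0xBBA0F6C3836EC052 = 13520077400950358098.

13520077400950358098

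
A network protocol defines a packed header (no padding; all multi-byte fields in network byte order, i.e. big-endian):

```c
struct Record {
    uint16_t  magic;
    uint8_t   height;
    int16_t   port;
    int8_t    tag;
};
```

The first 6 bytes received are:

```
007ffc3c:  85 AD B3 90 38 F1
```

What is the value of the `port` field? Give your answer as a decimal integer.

`port` follows `magic` (2 B), `height` (1 B), so it starts at offset 2 + 1 = 3 and occupies 2 bytes.
Bytes at offsets 3..4: 90 38.
Big-endian: lowest address holds the most-significant byte.
The bytes are already most-significant first: 0x9038.
Top bit is set, so as a signed 16-bit value this is 0x9038 − 2^16 = -28616.

-28616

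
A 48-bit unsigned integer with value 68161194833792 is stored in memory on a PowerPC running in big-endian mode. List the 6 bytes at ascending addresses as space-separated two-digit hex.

3D FE 03 CE 37 80

68161194833792 in hexadecimal, padded to 48 bits, is 0x3DFE03CE3780.
Split into bytes (most-significant first): 3D FE 03 CE 37 80.
Big-endian stores the most-significant byte at the lowest address.
So the memory order matches the most-significant-first order: 3D FE 03 CE 37 80.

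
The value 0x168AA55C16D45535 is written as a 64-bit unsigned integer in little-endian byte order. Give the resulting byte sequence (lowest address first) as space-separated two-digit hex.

35 55 D4 16 5C A5 8A 16

Split into bytes (most-significant first): 16 8A A5 5C 16 D4 55 35.
Little-endian: lowest address holds the least-significant byte.
So at ascending addresses the bytes are 35 55 D4 16 5C A5 8A 16.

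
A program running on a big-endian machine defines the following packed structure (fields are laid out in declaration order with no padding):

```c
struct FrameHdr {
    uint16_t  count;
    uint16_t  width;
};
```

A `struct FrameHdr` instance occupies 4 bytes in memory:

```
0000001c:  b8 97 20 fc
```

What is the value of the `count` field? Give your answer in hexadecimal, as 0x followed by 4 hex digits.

`count` is the first field, at byte offset 0, occupying 2 bytes.
Bytes at offsets 0..1: B8 97.
Big-endian: lowest address holds the most-significant byte.
The bytes are already most-significant first: 0xB897.

0xB897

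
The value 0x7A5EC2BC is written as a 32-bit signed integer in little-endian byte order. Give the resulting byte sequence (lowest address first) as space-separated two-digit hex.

BC C2 5E 7A

Split into bytes (most-significant first): 7A 5E C2 BC.
Little-endian stores the least-significant byte at the lowest address.
So at ascending addresses the bytes are BC C2 5E 7A.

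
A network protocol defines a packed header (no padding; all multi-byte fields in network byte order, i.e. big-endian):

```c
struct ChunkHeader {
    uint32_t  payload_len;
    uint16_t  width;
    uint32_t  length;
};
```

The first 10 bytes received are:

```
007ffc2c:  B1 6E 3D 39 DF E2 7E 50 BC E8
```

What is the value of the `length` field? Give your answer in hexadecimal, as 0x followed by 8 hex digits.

`length` follows `payload_len` (4 B), `width` (2 B), so it starts at offset 4 + 2 = 6 and occupies 4 bytes.
Bytes at offsets 6..9: 7E 50 BC E8.
In big-endian order the high byte comes first in memory.
The bytes are already most-significant first: 0x7E50BCE8.

0x7E50BCE8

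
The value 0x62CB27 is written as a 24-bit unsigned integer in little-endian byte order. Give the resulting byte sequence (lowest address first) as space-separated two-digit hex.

Split into bytes (most-significant first): 62 CB 27.
Little-endian stores the least-significant byte at the lowest address.
So at ascending addresses the bytes are 27 CB 62.

27 CB 62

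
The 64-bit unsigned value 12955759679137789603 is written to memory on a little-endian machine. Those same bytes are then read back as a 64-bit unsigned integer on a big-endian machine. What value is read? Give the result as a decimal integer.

11760682167147613363

12955759679137789603 in 64-bit hexadecimal is 0xB3CC1AC91E5636A3.
Stored little-endian, the bytes at ascending addresses are A3 36 56 1E C9 1A CC B3.
Read back as big-endian, the last byte is least significant, giving 0xA336561EC91ACCB3.
0xA336561EC91ACCB3 = 11760682167147613363.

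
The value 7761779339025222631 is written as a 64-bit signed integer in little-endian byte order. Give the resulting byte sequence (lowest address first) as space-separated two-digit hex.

7761779339025222631 in hexadecimal, padded to 64 bits, is 0x6BB7612F67908BE7.
Split into bytes (most-significant first): 6B B7 61 2F 67 90 8B E7.
Little-endian stores the least-significant byte at the lowest address.
So at ascending addresses the bytes are E7 8B 90 67 2F 61 B7 6B.

E7 8B 90 67 2F 61 B7 6B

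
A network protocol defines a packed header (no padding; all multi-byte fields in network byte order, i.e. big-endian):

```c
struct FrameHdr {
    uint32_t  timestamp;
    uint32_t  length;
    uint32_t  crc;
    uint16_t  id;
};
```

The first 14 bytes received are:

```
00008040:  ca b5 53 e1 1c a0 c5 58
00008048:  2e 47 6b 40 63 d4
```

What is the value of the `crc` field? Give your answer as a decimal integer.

776432448

`crc` follows `timestamp` (4 B), `length` (4 B), so it starts at offset 4 + 4 = 8 and occupies 4 bytes.
Bytes at offsets 8..11: 2E 47 6B 40.
In big-endian order the high byte comes first in memory.
The bytes are already most-significant first: 0x2E476B40.
0x2E476B40 = 776432448.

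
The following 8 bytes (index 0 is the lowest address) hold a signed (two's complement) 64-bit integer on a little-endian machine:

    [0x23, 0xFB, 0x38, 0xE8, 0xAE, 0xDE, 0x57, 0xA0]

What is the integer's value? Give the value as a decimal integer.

-6892795861865530589

Little-endian stores the least-significant byte at the lowest address.
Reassemble most-significant byte first: A0 57 DE AE E8 38 FB 23 → 0xA057DEAEE838FB23.
Top bit is set, so as a signed 64-bit value this is 0xA057DEAEE838FB23 − 2^64 = -6892795861865530589.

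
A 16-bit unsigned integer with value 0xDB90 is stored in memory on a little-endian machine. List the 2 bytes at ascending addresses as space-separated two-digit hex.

Split into bytes (most-significant first): DB 90.
In little-endian order the low byte comes first in memory.
So at ascending addresses the bytes are 90 DB.

90 DB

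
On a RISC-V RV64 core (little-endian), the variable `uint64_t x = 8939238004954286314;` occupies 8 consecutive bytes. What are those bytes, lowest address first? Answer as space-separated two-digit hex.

EA C8 F8 77 9A 8D 0E 7C

8939238004954286314 in hexadecimal, padded to 64 bits, is 0x7C0E8D9A77F8C8EA.
Split into bytes (most-significant first): 7C 0E 8D 9A 77 F8 C8 EA.
In little-endian order the low byte comes first in memory.
So at ascending addresses the bytes are EA C8 F8 77 9A 8D 0E 7C.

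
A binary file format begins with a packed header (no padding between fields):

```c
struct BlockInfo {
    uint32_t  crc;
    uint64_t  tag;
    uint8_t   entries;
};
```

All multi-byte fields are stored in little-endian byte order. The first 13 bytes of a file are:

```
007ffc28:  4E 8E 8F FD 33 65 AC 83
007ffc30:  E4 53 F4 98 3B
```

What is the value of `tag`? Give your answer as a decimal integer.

`tag` follows `crc` (4 bytes), so it starts at byte offset 4 and occupies 8 bytes.
Bytes at offsets 4..11: 33 65 AC 83 E4 53 F4 98.
Little-endian: lowest address holds the least-significant byte.
Reassemble most-significant byte first: 98 F4 53 E4 83 AC 65 33 → 0x98F453E483AC6533.
0x98F453E483AC6533 = 11021526429009208627.

11021526429009208627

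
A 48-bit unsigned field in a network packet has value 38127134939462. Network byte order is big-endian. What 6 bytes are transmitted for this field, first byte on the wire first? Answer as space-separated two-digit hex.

38127134939462 in hexadecimal, padded to 48 bits, is 0x22AD2A559946.
Split into bytes (most-significant first): 22 AD 2A 55 99 46.
In big-endian order the high byte comes first in memory.
So the memory order matches the most-significant-first order: 22 AD 2A 55 99 46.

22 AD 2A 55 99 46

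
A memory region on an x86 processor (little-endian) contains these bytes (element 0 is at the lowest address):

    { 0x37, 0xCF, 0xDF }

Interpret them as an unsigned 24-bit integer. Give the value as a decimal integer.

In little-endian order the low byte comes first in memory.
Reassemble most-significant byte first: DF CF 37 → 0xDFCF37.
0xDFCF37 = 14667575.

14667575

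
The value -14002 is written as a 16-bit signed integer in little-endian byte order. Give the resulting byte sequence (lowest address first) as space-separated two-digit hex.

Two's complement of -14002 in 16 bits: 14002 = 0x36B2; invert → 0xC94D; add 1 → 0xC94E.
Split into bytes (most-significant first): C9 4E.
In little-endian order the low byte comes first in memory.
So at ascending addresses the bytes are 4E C9.

4E C9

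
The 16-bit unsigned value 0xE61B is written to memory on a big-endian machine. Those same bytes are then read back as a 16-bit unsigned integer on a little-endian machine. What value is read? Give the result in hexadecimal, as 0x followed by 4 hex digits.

Stored big-endian, the bytes at ascending addresses are E6 1B.
Read back as little-endian, the first byte is least significant, giving 0x1BE6.

0x1BE6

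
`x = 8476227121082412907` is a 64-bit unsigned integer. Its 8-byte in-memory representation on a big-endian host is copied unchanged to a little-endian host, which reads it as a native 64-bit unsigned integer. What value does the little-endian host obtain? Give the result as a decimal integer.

8476227121082412907 in 64-bit hexadecimal is 0x75A19BA85BA62F6B.
Stored big-endian, the bytes at ascending addresses are 75 A1 9B A8 5B A6 2F 6B.
Read back as little-endian, the first byte is least significant, giving 0x6B2FA65BA89BA175.
0x6B2FA65BA89BA175 = 7723574798564696437.

7723574798564696437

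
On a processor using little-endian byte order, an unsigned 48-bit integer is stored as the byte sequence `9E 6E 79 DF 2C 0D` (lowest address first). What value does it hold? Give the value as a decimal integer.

14486378999454

In little-endian order the low byte comes first in memory.
Reassemble most-significant byte first: 0D 2C DF 79 6E 9E → 0x0D2CDF796E9E.
0x0D2CDF796E9E = 14486378999454.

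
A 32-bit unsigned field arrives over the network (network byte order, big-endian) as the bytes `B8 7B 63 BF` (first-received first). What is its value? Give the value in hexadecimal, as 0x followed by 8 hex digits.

Big-endian: lowest address holds the most-significant byte.
The bytes are already most-significant first: 0xB87B63BF.

0xB87B63BF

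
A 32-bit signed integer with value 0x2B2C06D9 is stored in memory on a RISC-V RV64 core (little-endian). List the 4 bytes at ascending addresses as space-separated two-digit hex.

D9 06 2C 2B

Split into bytes (most-significant first): 2B 2C 06 D9.
In little-endian order the low byte comes first in memory.
So at ascending addresses the bytes are D9 06 2C 2B.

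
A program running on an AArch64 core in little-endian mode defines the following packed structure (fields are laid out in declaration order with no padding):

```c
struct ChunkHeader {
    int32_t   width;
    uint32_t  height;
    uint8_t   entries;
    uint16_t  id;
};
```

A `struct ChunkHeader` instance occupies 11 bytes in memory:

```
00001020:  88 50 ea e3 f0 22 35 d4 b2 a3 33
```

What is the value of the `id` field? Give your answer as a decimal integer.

`id` follows `width` (4 B), `height` (4 B), `entries` (1 B), so it starts at offset 4 + 4 + 1 = 9 and occupies 2 bytes.
Bytes at offsets 9..10: A3 33.
Little-endian: lowest address holds the least-significant byte.
Reassemble most-significant byte first: 33 A3 → 0x33A3.
0x33A3 = 13219.

13219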